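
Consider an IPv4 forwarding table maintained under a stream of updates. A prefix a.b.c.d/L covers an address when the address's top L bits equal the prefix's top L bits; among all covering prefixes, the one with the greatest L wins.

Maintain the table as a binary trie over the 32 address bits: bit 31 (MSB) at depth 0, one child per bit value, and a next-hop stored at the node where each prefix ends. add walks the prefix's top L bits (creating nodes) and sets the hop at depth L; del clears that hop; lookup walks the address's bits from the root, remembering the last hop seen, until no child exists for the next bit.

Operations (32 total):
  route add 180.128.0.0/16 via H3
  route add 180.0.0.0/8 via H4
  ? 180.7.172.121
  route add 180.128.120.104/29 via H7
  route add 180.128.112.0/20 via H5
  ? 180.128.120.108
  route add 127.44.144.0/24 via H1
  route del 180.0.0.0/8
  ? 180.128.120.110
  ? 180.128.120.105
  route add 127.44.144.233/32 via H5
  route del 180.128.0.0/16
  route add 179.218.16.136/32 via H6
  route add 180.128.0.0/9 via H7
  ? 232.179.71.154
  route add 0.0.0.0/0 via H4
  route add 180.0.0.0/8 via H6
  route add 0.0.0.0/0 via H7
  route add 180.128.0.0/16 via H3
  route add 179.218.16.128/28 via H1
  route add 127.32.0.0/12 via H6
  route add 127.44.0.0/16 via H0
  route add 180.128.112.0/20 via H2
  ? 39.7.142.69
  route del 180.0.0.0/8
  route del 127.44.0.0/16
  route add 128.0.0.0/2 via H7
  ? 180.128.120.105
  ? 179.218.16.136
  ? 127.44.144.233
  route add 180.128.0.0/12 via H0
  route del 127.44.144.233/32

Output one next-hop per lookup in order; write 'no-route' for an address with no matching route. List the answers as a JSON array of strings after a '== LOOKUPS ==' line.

Process each operation:
  add 180.128.0.0/16 -> H3 at depth 16
  add 180.0.0.0/8 -> H4 at depth 8
  Q 180.7.172.121: descend 10110100 ; hops seen [H4] ; pick H4
  add 180.128.120.104/29 -> H7 at depth 29
  add 180.128.112.0/20 -> H5 at depth 20
  Q 180.128.120.108: descend 10110100100000000111100001101 ; hops seen [H4,H3,H5,H7] ; pick H7
  add 127.44.144.0/24 -> H1 at depth 24
  del 180.0.0.0/8 (clear depth 8)
  Q 180.128.120.110: descend 10110100100000000111100001101 ; hops seen [H3,H5,H7] ; pick H7
  Q 180.128.120.105: descend 10110100100000000111100001101 ; hops seen [H3,H5,H7] ; pick H7
  add 127.44.144.233/32 -> H5 at depth 32
  del 180.128.0.0/16 (clear depth 16)
  add 179.218.16.136/32 -> H6 at depth 32
  add 180.128.0.0/9 -> H7 at depth 9
  Q 232.179.71.154: descend 1 ; hops seen [∅] ; pick no-route
  add 0.0.0.0/0 -> H4 at depth 0
  add 180.0.0.0/8 -> H6 at depth 8
  add 0.0.0.0/0 -> H7 at depth 0
  add 180.128.0.0/16 -> H3 at depth 16
  add 179.218.16.128/28 -> H1 at depth 28
  add 127.32.0.0/12 -> H6 at depth 12
  add 127.44.0.0/16 -> H0 at depth 16
  add 180.128.112.0/20 -> H2 at depth 20
  Q 39.7.142.69: descend 0 ; hops seen [H7] ; pick H7
  del 180.0.0.0/8 (clear depth 8)
  del 127.44.0.0/16 (clear depth 16)
  add 128.0.0.0/2 -> H7 at depth 2
  Q 180.128.120.105: descend 10110100100000000111100001101 ; hops seen [H7,H7,H7,H3,H2,H7] ; pick H7
  Q 179.218.16.136: descend 10110011110110100001000010001000 ; hops seen [H7,H7,H1,H6] ; pick H6
  Q 127.44.144.233: descend 01111111001011001001000011101001 ; hops seen [H7,H6,H1,H5] ; pick H5
  add 180.128.0.0/12 -> H0 at depth 12
  del 127.44.144.233/32 (clear depth 32)

== LOOKUPS ==
["H4","H7","H7","H7","no-route","H7","H7","H6","H5"]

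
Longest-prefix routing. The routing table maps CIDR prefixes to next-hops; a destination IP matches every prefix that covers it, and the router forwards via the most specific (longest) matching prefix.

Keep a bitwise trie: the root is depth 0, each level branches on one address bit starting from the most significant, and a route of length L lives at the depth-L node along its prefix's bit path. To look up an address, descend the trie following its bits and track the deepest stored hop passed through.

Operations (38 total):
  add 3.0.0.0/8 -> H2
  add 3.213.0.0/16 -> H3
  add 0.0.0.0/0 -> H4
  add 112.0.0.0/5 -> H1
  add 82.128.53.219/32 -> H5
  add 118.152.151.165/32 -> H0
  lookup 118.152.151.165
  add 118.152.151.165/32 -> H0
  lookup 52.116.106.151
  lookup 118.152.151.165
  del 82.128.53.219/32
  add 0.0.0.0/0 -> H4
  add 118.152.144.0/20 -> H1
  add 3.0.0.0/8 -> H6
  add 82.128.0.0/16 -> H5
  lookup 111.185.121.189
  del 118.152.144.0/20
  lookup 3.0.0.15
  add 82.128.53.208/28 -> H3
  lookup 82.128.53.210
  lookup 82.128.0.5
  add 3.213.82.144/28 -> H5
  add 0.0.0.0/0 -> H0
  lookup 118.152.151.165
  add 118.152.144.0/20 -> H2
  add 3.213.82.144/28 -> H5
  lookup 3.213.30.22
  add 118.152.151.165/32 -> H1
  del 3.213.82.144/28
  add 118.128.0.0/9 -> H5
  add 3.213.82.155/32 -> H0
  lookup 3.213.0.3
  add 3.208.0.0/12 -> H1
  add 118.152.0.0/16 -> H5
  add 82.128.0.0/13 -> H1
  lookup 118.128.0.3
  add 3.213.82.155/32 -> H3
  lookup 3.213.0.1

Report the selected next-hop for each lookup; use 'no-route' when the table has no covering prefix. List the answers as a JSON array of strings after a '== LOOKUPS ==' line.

Process each operation:
  add 3.0.0.0/8 -> H2 at depth 8
  add 3.213.0.0/16 -> H3 at depth 16
  add 0.0.0.0/0 -> H4 at depth 0
  add 112.0.0.0/5 -> H1 at depth 5
  add 82.128.53.219/32 -> H5 at depth 32
  add 118.152.151.165/32 -> H0 at depth 32
  lookup 118.152.151.165: bits 01110110100110001001011110100101 walk d0:H4→d1:-→d2:-→d3:-→d4:-→d5:H1→d6:-→d7:-→d8:-→d9:-→d10:-→d11:-→d12:-→d13:-→d14:-→d15:-→d16:-→d17:-→d18:-→d19:-→d20:-→d21:-→d22:-→d23:-→d24:-→d25:-→d26:-→d27:-→d28:-→d29:-→d30:-→d31:-→d32:H0 -> H0
  add 118.152.151.165/32 -> H0 at depth 32
  lookup 52.116.106.151: bits 00 walk d0:H4→d1:-→d2:- -> H4
  lookup 118.152.151.165: bits 01110110100110001001011110100101 walk d0:H4→d1:-→d2:-→d3:-→d4:-→d5:H1→d6:-→d7:-→d8:-→d9:-→d10:-→d11:-→d12:-→d13:-→d14:-→d15:-→d16:-→d17:-→d18:-→d19:-→d20:-→d21:-→d22:-→d23:-→d24:-→d25:-→d26:-→d27:-→d28:-→d29:-→d30:-→d31:-→d32:H0 -> H0
  - 82.128.53.219/32 clear@32
  add 0.0.0.0/0 -> H4 at depth 0
  add 118.152.144.0/20 -> H1 at depth 20
  add 3.0.0.0/8 -> H6 at depth 8
  add 82.128.0.0/16 -> H5 at depth 16
  lookup 111.185.121.189: bits 011 walk d0:H4→d1:-→d2:-→d3:- -> H4
  - 118.152.144.0/20 clear@20
  lookup 3.0.0.15: bits 00000011 walk d0:H4→d1:-→d2:-→d3:-→d4:-→d5:-→d6:-→d7:-→d8:H6 -> H6
  add 82.128.53.208/28 -> H3 at depth 28
  lookup 82.128.53.210: bits 0101001010000000001101011101 walk d0:H4→d1:-→d2:-→d3:-→d4:-→d5:-→d6:-→d7:-→d8:-→d9:-→d10:-→d11:-→d12:-→d13:-→d14:-→d15:-→d16:H5→d17:-→d18:-→d19:-→d20:-→d21:-→d22:-→d23:-→d24:-→d25:-→d26:-→d27:-→d28:H3 -> H3
  lookup 82.128.0.5: bits 010100101000000000 walk d0:H4→d1:-→d2:-→d3:-→d4:-→d5:-→d6:-→d7:-→d8:-→d9:-→d10:-→d11:-→d12:-→d13:-→d14:-→d15:-→d16:H5→d17:-→d18:- -> H5
  add 3.213.82.144/28 -> H5 at depth 28
  add 0.0.0.0/0 -> H0 at depth 0
  lookup 118.152.151.165: bits 01110110100110001001011110100101 walk d0:H0→d1:-→d2:-→d3:-→d4:-→d5:H1→d6:-→d7:-→d8:-→d9:-→d10:-→d11:-→d12:-→d13:-→d14:-→d15:-→d16:-→d17:-→d18:-→d19:-→d20:-→d21:-→d22:-→d23:-→d24:-→d25:-→d26:-→d27:-→d28:-→d29:-→d30:-→d31:-→d32:H0 -> H0
  add 118.152.144.0/20 -> H2 at depth 20
  add 3.213.82.144/28 -> H5 at depth 28
  lookup 3.213.30.22: bits 00000011110101010 walk d0:H0→d1:-→d2:-→d3:-→d4:-→d5:-→d6:-→d7:-→d8:H6→d9:-→d10:-→d11:-→d12:-→d13:-→d14:-→d15:-→d16:H3→d17:- -> H3
  add 118.152.151.165/32 -> H1 at depth 32
  - 3.213.82.144/28 clear@28
  add 118.128.0.0/9 -> H5 at depth 9
  add 3.213.82.155/32 -> H0 at depth 32
  lookup 3.213.0.3: bits 00000011110101010 walk d0:H0→d1:-→d2:-→d3:-→d4:-→d5:-→d6:-→d7:-→d8:H6→d9:-→d10:-→d11:-→d12:-→d13:-→d14:-→d15:-→d16:H3→d17:- -> H3
  add 3.208.0.0/12 -> H1 at depth 12
  add 118.152.0.0/16 -> H5 at depth 16
  add 82.128.0.0/13 -> H1 at depth 13
  lookup 118.128.0.3: bits 01110110100 walk d0:H0→d1:-→d2:-→d3:-→d4:-→d5:H1→d6:-→d7:-→d8:-→d9:H5→d10:-→d11:- -> H5
  add 3.213.82.155/32 -> H3 at depth 32
  lookup 3.213.0.1: bits 00000011110101010 walk d0:H0→d1:-→d2:-→d3:-→d4:-→d5:-→d6:-→d7:-→d8:H6→d9:-→d10:-→d11:-→d12:H1→d13:-→d14:-→d15:-→d16:H3→d17:- -> H3

== LOOKUPS ==
["H0","H4","H0","H4","H6","H3","H5","H0","H3","H3","H5","H3"]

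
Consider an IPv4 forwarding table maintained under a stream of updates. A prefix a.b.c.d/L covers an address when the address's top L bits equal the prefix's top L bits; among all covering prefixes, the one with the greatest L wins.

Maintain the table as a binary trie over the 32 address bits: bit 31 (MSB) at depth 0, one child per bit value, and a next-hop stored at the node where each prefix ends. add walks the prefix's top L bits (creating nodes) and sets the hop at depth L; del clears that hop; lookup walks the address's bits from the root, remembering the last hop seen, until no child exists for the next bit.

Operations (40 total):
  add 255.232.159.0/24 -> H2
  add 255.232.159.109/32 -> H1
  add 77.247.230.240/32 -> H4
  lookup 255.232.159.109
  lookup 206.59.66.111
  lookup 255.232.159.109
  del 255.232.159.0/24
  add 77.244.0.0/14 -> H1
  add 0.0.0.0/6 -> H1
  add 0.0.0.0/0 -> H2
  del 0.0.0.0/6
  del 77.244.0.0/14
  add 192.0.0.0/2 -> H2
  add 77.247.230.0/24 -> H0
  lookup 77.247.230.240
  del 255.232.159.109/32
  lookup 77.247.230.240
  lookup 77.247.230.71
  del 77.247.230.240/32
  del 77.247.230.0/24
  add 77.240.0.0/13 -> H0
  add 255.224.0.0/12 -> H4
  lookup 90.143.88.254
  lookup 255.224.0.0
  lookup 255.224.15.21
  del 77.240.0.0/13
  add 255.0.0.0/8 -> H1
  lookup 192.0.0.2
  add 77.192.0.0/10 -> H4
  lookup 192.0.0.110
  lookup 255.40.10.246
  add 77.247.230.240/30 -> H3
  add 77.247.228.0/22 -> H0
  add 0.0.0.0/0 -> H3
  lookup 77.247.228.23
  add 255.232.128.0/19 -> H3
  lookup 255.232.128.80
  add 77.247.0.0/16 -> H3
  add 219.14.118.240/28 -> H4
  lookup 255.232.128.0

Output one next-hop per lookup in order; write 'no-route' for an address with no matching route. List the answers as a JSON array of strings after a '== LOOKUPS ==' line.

Trace:
  add 255.232.159.0/24 -> H2 at depth 24
  add 255.232.159.109/32 -> H1 at depth 32
  add 77.247.230.240/32 -> H4 at depth 32
  Q 255.232.159.109: descend 11111111111010001001111101101101 ; hops seen [H2,H1] ; pick H1
  Q 206.59.66.111: descend 11 ; hops seen [∅] ; pick no-route
  Q 255.232.159.109: descend 11111111111010001001111101101101 ; hops seen [H2,H1] ; pick H1
  del 255.232.159.0/24 (clear depth 24)
  add 77.244.0.0/14 -> H1 at depth 14
  add 0.0.0.0/6 -> H1 at depth 6
  add 0.0.0.0/0 -> H2 at depth 0
  del 0.0.0.0/6 (clear depth 6)
  del 77.244.0.0/14 (clear depth 14)
  add 192.0.0.0/2 -> H2 at depth 2
  add 77.247.230.0/24 -> H0 at depth 24
  Q 77.247.230.240: descend 01001101111101111110011011110000 ; hops seen [H2,H0,H4] ; pick H4
  del 255.232.159.109/32 (clear depth 32)
  Q 77.247.230.240: descend 01001101111101111110011011110000 ; hops seen [H2,H0,H4] ; pick H4
  Q 77.247.230.71: descend 010011011111011111100110 ; hops seen [H2,H0] ; pick H0
  del 77.247.230.240/32 (clear depth 32)
  del 77.247.230.0/24 (clear depth 24)
  add 77.240.0.0/13 -> H0 at depth 13
  add 255.224.0.0/12 -> H4 at depth 12
  Q 90.143.88.254: descend 010 ; hops seen [H2] ; pick H2
  Q 255.224.0.0: descend 111111111110 ; hops seen [H2,H2,H4] ; pick H4
  Q 255.224.15.21: descend 111111111110 ; hops seen [H2,H2,H4] ; pick H4
  del 77.240.0.0/13 (clear depth 13)
  add 255.0.0.0/8 -> H1 at depth 8
  Q 192.0.0.2: descend 11 ; hops seen [H2,H2] ; pick H2
  add 77.192.0.0/10 -> H4 at depth 10
  Q 192.0.0.110: descend 11 ; hops seen [H2,H2] ; pick H2
  Q 255.40.10.246: descend 11111111 ; hops seen [H2,H2,H1] ; pick H1
  add 77.247.230.240/30 -> H3 at depth 30
  add 77.247.228.0/22 -> H0 at depth 22
  add 0.0.0.0/0 -> H3 at depth 0
  Q 77.247.228.23: descend 0100110111110111111001 ; hops seen [H3,H4,H0] ; pick H0
  add 255.232.128.0/19 -> H3 at depth 19
  Q 255.232.128.80: descend 1111111111101000100 ; hops seen [H3,H2,H1,H4,H3] ; pick H3
  add 77.247.0.0/16 -> H3 at depth 16
  add 219.14.118.240/28 -> H4 at depth 28
  Q 255.232.128.0: descend 1111111111101000100 ; hops seen [H3,H2,H1,H4,H3] ; pick H3

== LOOKUPS ==
["H1","no-route","H1","H4","H4","H0","H2","H4","H4","H2","H2","H1","H0","H3","H3"]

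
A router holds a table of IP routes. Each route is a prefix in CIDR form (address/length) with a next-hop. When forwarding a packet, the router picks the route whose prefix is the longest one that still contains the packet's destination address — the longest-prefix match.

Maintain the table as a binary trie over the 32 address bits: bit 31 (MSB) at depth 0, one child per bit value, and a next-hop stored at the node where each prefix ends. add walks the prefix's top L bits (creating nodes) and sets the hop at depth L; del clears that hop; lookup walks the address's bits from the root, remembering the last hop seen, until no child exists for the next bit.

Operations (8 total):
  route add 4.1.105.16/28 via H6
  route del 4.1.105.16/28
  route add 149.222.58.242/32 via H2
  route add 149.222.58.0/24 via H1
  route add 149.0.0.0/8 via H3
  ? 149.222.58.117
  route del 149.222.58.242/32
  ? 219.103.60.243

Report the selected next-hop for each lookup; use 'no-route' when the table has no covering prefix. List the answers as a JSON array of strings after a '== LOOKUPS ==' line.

Apply in order:
  + 4.1.105.16/28 (H6) depth=28
  - 4.1.105.16/28 clear@28
  + 149.222.58.242/32 (H2) depth=32
  + 149.222.58.0/24 (H1) depth=24
  + 149.0.0.0/8 (H3) depth=8
  Q 149.222.58.117: descend 100101011101111000111010 ; hops seen [H3,H1] ; pick H1
  - 149.222.58.242/32 clear@32
  Q 219.103.60.243: descend 1 ; hops seen [∅] ; pick no-route

== LOOKUPS ==
["H1","no-route"]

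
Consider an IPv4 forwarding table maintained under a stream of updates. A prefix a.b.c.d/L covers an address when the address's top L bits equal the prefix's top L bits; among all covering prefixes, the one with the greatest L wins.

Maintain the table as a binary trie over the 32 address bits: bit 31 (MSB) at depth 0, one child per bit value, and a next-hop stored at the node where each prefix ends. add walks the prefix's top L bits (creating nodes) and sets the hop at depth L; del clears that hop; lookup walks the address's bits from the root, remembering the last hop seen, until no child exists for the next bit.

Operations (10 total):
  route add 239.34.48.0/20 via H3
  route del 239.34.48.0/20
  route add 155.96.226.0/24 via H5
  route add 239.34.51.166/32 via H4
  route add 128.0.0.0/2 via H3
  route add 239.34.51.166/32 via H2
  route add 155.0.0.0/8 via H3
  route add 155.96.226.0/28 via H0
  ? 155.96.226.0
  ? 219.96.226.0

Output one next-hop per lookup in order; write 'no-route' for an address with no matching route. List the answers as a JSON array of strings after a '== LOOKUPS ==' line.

Apply in order:
  add 239.34.48.0/20 -> H3 at depth 20
  - 239.34.48.0/20 clear@20
  add 155.96.226.0/24 -> H5 at depth 24
  add 239.34.51.166/32 -> H4 at depth 32
  add 128.0.0.0/2 -> H3 at depth 2
  add 239.34.51.166/32 -> H2 at depth 32
  add 155.0.0.0/8 -> H3 at depth 8
  add 155.96.226.0/28 -> H0 at depth 28
  lookup 155.96.226.0: bits 1001101101100000111000100000 walk d0:-→d1:-→d2:H3→d3:-→d4:-→d5:-→d6:-→d7:-→d8:H3→d9:-→d10:-→d11:-→d12:-→d13:-→d14:-→d15:-→d16:-→d17:-→d18:-→d19:-→d20:-→d21:-→d22:-→d23:-→d24:H5→d25:-→d26:-→d27:-→d28:H0 -> H0
  lookup 219.96.226.0: bits 11 walk d0:-→d1:-→d2:- -> no-route

== LOOKUPS ==
["H0","no-route"]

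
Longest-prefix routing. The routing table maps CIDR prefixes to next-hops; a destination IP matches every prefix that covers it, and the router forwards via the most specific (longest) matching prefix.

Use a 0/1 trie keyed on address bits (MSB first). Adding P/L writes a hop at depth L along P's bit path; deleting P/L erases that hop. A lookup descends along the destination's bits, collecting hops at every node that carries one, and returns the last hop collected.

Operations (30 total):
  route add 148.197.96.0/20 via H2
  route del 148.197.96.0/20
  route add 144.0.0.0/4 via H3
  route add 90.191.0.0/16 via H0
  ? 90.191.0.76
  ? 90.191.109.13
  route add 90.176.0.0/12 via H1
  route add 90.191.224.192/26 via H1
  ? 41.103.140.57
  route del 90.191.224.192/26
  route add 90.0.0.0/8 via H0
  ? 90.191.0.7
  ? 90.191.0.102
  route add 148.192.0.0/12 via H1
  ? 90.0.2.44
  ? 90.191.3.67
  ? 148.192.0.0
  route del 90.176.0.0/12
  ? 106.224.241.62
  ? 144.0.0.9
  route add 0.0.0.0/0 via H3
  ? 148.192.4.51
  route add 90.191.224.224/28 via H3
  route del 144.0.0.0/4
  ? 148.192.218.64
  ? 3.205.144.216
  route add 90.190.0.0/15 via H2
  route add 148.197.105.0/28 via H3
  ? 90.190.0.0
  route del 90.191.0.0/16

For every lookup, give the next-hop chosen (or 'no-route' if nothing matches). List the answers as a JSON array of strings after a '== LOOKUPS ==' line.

Process each operation:
  + 148.197.96.0/20 (H2) depth=20
  - 148.197.96.0/20 clear@20
  + 144.0.0.0/4 (H3) depth=4
  + 90.191.0.0/16 (H0) depth=16
  ? 90.191.0.76  path d0:-→d1:-→d2:-→d3:-→d4:-→d5:-→d6:-→d7:-→d8:-→d9:-→d10:-→d11:-→d12:-→d13:-→d14:-→d15:-→d16:H0  best=H0
  ? 90.191.109.13  path d0:-→d1:-→d2:-→d3:-→d4:-→d5:-→d6:-→d7:-→d8:-→d9:-→d10:-→d11:-→d12:-→d13:-→d14:-→d15:-→d16:H0  best=H0
  + 90.176.0.0/12 (H1) depth=12
  + 90.191.224.192/26 (H1) depth=26
  ? 41.103.140.57  path d0:-→d1:-  best=no-route
  - 90.191.224.192/26 clear@26
  + 90.0.0.0/8 (H0) depth=8
  ? 90.191.0.7  path d0:-→d1:-→d2:-→d3:-→d4:-→d5:-→d6:-→d7:-→d8:H0→d9:-→d10:-→d11:-→d12:H1→d13:-→d14:-→d15:-→d16:H0  best=H0
  ? 90.191.0.102  path d0:-→d1:-→d2:-→d3:-→d4:-→d5:-→d6:-→d7:-→d8:H0→d9:-→d10:-→d11:-→d12:H1→d13:-→d14:-→d15:-→d16:H0  best=H0
  + 148.192.0.0/12 (H1) depth=12
  ? 90.0.2.44  path d0:-→d1:-→d2:-→d3:-→d4:-→d5:-→d6:-→d7:-→d8:H0  best=H0
  ? 90.191.3.67  path d0:-→d1:-→d2:-→d3:-→d4:-→d5:-→d6:-→d7:-→d8:H0→d9:-→d10:-→d11:-→d12:H1→d13:-→d14:-→d15:-→d16:H0  best=H0
  ? 148.192.0.0  path d0:-→d1:-→d2:-→d3:-→d4:H3→d5:-→d6:-→d7:-→d8:-→d9:-→d10:-→d11:-→d12:H1→d13:-  best=H1
  - 90.176.0.0/12 clear@12
  ? 106.224.241.62  path d0:-→d1:-→d2:-  best=no-route
  ? 144.0.0.9  path d0:-→d1:-→d2:-→d3:-→d4:H3→d5:-  best=H3
  + 0.0.0.0/0 (H3) depth=0
  ? 148.192.4.51  path d0:H3→d1:-→d2:-→d3:-→d4:H3→d5:-→d6:-→d7:-→d8:-→d9:-→d10:-→d11:-→d12:H1→d13:-  best=H1
  + 90.191.224.224/28 (H3) depth=28
  - 144.0.0.0/4 clear@4
  ? 148.192.218.64  path d0:H3→d1:-→d2:-→d3:-→d4:-→d5:-→d6:-→d7:-→d8:-→d9:-→d10:-→d11:-→d12:H1→d13:-  best=H1
  ? 3.205.144.216  path d0:H3→d1:-  best=H3
  + 90.190.0.0/15 (H2) depth=15
  + 148.197.105.0/28 (H3) depth=28
  ? 90.190.0.0  path d0:H3→d1:-→d2:-→d3:-→d4:-→d5:-→d6:-→d7:-→d8:H0→d9:-→d10:-→d11:-→d12:-→d13:-→d14:-→d15:H2  best=H2
  - 90.191.0.0/16 clear@16

== LOOKUPS ==
["H0","H0","no-route","H0","H0","H0","H0","H1","no-route","H3","H1","H1","H3","H2"]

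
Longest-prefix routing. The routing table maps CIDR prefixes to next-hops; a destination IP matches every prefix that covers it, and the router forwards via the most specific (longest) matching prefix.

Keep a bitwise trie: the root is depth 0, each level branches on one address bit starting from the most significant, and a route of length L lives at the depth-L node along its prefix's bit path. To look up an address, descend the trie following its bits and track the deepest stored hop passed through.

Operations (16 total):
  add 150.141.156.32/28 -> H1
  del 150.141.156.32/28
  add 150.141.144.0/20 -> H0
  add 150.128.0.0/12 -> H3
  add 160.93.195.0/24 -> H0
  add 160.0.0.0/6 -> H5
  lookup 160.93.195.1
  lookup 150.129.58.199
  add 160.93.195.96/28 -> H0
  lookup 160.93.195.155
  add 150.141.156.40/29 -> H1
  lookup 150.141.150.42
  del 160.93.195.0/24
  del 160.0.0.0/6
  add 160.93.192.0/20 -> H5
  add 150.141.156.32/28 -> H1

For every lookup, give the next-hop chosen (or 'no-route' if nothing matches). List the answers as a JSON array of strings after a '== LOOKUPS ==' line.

Trace:
  + 150.141.156.32/28 (H1) depth=28
  - 150.141.156.32/28 clear@28
  + 150.141.144.0/20 (H0) depth=20
  + 150.128.0.0/12 (H3) depth=12
  + 160.93.195.0/24 (H0) depth=24
  + 160.0.0.0/6 (H5) depth=6
  Q 160.93.195.1: descend 101000000101110111000011 ; hops seen [H5,H0] ; pick H0
  Q 150.129.58.199: descend 100101101000 ; hops seen [H3] ; pick H3
  + 160.93.195.96/28 (H0) depth=28
  Q 160.93.195.155: descend 101000000101110111000011 ; hops seen [H5,H0] ; pick H0
  + 150.141.156.40/29 (H1) depth=29
  Q 150.141.150.42: descend 10010110100011011001 ; hops seen [H3,H0] ; pick H0
  - 160.93.195.0/24 clear@24
  - 160.0.0.0/6 clear@6
  + 160.93.192.0/20 (H5) depth=20
  + 150.141.156.32/28 (H1) depth=28

== LOOKUPS ==
["H0","H3","H0","H0"]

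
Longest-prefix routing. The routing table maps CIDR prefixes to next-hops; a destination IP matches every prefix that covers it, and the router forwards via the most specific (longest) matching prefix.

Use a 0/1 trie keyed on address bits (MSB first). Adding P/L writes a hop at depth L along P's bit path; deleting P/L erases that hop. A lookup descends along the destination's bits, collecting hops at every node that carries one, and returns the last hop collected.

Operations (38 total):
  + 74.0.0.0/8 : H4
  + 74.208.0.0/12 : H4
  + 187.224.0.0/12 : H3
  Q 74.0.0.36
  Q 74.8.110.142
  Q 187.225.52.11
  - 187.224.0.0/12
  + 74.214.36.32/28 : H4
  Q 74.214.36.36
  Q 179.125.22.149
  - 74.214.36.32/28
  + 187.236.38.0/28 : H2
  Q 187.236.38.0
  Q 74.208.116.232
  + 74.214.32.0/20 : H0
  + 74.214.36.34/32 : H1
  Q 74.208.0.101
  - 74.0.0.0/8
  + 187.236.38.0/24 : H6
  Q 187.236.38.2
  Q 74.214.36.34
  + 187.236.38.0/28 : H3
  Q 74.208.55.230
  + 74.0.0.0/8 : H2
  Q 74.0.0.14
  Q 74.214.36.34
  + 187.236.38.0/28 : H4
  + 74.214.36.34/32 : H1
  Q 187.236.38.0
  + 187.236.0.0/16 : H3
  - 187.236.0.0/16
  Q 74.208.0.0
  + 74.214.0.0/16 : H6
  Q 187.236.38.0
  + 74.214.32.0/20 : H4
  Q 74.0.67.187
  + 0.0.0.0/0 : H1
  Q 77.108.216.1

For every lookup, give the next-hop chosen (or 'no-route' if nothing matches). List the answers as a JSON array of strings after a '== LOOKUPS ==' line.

Process each operation:
  add 74.0.0.0/8 -> H4 at depth 8
  add 74.208.0.0/12 -> H4 at depth 12
  add 187.224.0.0/12 -> H3 at depth 12
  Q 74.0.0.36: descend 01001010 ; hops seen [H4] ; pick H4
  Q 74.8.110.142: descend 01001010 ; hops seen [H4] ; pick H4
  Q 187.225.52.11: descend 101110111110 ; hops seen [H3] ; pick H3
  del 187.224.0.0/12 (clear depth 12)
  add 74.214.36.32/28 -> H4 at depth 28
  Q 74.214.36.36: descend 0100101011010110001001000010 ; hops seen [H4,H4,H4] ; pick H4
  Q 179.125.22.149: descend 1011 ; hops seen [∅] ; pick no-route
  del 74.214.36.32/28 (clear depth 28)
  add 187.236.38.0/28 -> H2 at depth 28
  Q 187.236.38.0: descend 1011101111101100001001100000 ; hops seen [H2] ; pick H2
  Q 74.208.116.232: descend 0100101011010 ; hops seen [H4,H4] ; pick H4
  add 74.214.32.0/20 -> H0 at depth 20
  add 74.214.36.34/32 -> H1 at depth 32
  Q 74.208.0.101: descend 0100101011010 ; hops seen [H4,H4] ; pick H4
  del 74.0.0.0/8 (clear depth 8)
  add 187.236.38.0/24 -> H6 at depth 24
  Q 187.236.38.2: descend 1011101111101100001001100000 ; hops seen [H6,H2] ; pick H2
  Q 74.214.36.34: descend 01001010110101100010010000100010 ; hops seen [H4,H0,H1] ; pick H1
  add 187.236.38.0/28 -> H3 at depth 28
  Q 74.208.55.230: descend 0100101011010 ; hops seen [H4] ; pick H4
  add 74.0.0.0/8 -> H2 at depth 8
  Q 74.0.0.14: descend 01001010 ; hops seen [H2] ; pick H2
  Q 74.214.36.34: descend 01001010110101100010010000100010 ; hops seen [H2,H4,H0,H1] ; pick H1
  add 187.236.38.0/28 -> H4 at depth 28
  add 74.214.36.34/32 -> H1 at depth 32
  Q 187.236.38.0: descend 1011101111101100001001100000 ; hops seen [H6,H4] ; pick H4
  add 187.236.0.0/16 -> H3 at depth 16
  del 187.236.0.0/16 (clear depth 16)
  Q 74.208.0.0: descend 0100101011010 ; hops seen [H2,H4] ; pick H4
  add 74.214.0.0/16 -> H6 at depth 16
  Q 187.236.38.0: descend 1011101111101100001001100000 ; hops seen [H6,H4] ; pick H4
  add 74.214.32.0/20 -> H4 at depth 20
  Q 74.0.67.187: descend 01001010 ; hops seen [H2] ; pick H2
  add 0.0.0.0/0 -> H1 at depth 0
  Q 77.108.216.1: descend 01001 ; hops seen [H1] ; pick H1

== LOOKUPS ==
["H4","H4","H3","H4","no-route","H2","H4","H4","H2","H1","H4","H2","H1","H4","H4","H4","H2","H1"]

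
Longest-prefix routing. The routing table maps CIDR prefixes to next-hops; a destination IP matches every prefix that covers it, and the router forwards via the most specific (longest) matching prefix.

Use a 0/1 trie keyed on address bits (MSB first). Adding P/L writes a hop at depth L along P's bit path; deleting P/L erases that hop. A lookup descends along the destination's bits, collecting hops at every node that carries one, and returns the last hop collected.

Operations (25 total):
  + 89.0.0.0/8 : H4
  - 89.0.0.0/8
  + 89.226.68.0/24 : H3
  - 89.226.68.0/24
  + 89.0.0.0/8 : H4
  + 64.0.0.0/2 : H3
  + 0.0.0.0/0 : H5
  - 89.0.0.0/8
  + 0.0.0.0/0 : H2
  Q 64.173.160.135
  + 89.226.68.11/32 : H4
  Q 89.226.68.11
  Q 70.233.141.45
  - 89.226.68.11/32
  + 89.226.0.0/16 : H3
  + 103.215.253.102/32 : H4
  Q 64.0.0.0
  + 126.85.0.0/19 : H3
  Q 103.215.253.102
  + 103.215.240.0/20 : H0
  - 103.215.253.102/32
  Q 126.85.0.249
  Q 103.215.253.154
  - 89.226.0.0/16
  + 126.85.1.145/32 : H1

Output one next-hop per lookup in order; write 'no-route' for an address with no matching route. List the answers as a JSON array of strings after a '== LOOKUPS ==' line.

Apply in order:
  + 89.0.0.0/8 (H4) depth=8
  del 89.0.0.0/8 (clear depth 8)
  + 89.226.68.0/24 (H3) depth=24
  del 89.226.68.0/24 (clear depth 24)
  + 89.0.0.0/8 (H4) depth=8
  + 64.0.0.0/2 (H3) depth=2
  + 0.0.0.0/0 (H5) depth=0
  del 89.0.0.0/8 (clear depth 8)
  + 0.0.0.0/0 (H2) depth=0
  lookup 64.173.160.135: bits 010 walk d0:H2→d1:-→d2:H3→d3:- -> H3
  + 89.226.68.11/32 (H4) depth=32
  lookup 89.226.68.11: bits 01011001111000100100010000001011 walk d0:H2→d1:-→d2:H3→d3:-→d4:-→d5:-→d6:-→d7:-→d8:-→d9:-→d10:-→d11:-→d12:-→d13:-→d14:-→d15:-→d16:-→d17:-→d18:-→d19:-→d20:-→d21:-→d22:-→d23:-→d24:-→d25:-→d26:-→d27:-→d28:-→d29:-→d30:-→d31:-→d32:H4 -> H4
  lookup 70.233.141.45: bits 010 walk d0:H2→d1:-→d2:H3→d3:- -> H3
  del 89.226.68.11/32 (clear depth 32)
  + 89.226.0.0/16 (H3) depth=16
  + 103.215.253.102/32 (H4) depth=32
  lookup 64.0.0.0: bits 010 walk d0:H2→d1:-→d2:H3→d3:- -> H3
  + 126.85.0.0/19 (H3) depth=19
  lookup 103.215.253.102: bits 01100111110101111111110101100110 walk d0:H2→d1:-→d2:H3→d3:-→d4:-→d5:-→d6:-→d7:-→d8:-→d9:-→d10:-→d11:-→d12:-→d13:-→d14:-→d15:-→d16:-→d17:-→d18:-→d19:-→d20:-→d21:-→d22:-→d23:-→d24:-→d25:-→d26:-→d27:-→d28:-→d29:-→d30:-→d31:-→d32:H4 -> H4
  + 103.215.240.0/20 (H0) depth=20
  del 103.215.253.102/32 (clear depth 32)
  lookup 126.85.0.249: bits 0111111001010101000 walk d0:H2→d1:-→d2:H3→d3:-→d4:-→d5:-→d6:-→d7:-→d8:-→d9:-→d10:-→d11:-→d12:-→d13:-→d14:-→d15:-→d16:-→d17:-→d18:-→d19:H3 -> H3
  lookup 103.215.253.154: bits 011001111101011111111101 walk d0:H2→d1:-→d2:H3→d3:-→d4:-→d5:-→d6:-→d7:-→d8:-→d9:-→d10:-→d11:-→d12:-→d13:-→d14:-→d15:-→d16:-→d17:-→d18:-→d19:-→d20:H0→d21:-→d22:-→d23:-→d24:- -> H0
  del 89.226.0.0/16 (clear depth 16)
  + 126.85.1.145/32 (H1) depth=32

== LOOKUPS ==
["H3","H4","H3","H3","H4","H3","H0"]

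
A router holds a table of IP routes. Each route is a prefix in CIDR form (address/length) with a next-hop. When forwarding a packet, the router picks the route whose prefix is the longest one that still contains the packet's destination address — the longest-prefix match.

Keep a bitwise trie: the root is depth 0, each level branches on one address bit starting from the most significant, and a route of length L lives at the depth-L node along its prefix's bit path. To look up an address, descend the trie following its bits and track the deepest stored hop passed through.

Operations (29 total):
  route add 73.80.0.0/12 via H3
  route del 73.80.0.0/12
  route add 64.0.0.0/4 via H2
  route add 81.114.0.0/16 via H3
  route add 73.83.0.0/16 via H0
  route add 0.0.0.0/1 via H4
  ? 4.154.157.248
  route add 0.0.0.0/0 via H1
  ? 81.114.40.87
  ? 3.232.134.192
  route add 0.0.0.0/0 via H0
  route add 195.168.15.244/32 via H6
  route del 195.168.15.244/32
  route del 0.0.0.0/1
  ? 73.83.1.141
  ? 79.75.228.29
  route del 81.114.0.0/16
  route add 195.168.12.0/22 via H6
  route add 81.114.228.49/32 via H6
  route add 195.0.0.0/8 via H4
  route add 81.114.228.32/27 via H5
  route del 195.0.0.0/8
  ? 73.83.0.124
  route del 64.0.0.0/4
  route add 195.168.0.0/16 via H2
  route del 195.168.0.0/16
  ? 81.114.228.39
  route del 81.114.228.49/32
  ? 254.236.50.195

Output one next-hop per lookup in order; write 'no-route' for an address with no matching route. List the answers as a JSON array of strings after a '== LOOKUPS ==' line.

Process each operation:
  add 73.80.0.0/12 -> H3 at depth 12
  del 73.80.0.0/12 (clear depth 12)
  add 64.0.0.0/4 -> H2 at depth 4
  add 81.114.0.0/16 -> H3 at depth 16
  add 73.83.0.0/16 -> H0 at depth 16
  add 0.0.0.0/1 -> H4 at depth 1
  Q 4.154.157.248: descend 0 ; hops seen [H4] ; pick H4
  add 0.0.0.0/0 -> H1 at depth 0
  Q 81.114.40.87: descend 0101000101110010 ; hops seen [H1,H4,H3] ; pick H3
  Q 3.232.134.192: descend 0 ; hops seen [H1,H4] ; pick H4
  add 0.0.0.0/0 -> H0 at depth 0
  add 195.168.15.244/32 -> H6 at depth 32
  del 195.168.15.244/32 (clear depth 32)
  del 0.0.0.0/1 (clear depth 1)
  Q 73.83.1.141: descend 0100100101010011 ; hops seen [H0,H2,H0] ; pick H0
  Q 79.75.228.29: descend 01001 ; hops seen [H0,H2] ; pick H2
  del 81.114.0.0/16 (clear depth 16)
  add 195.168.12.0/22 -> H6 at depth 22
  add 81.114.228.49/32 -> H6 at depth 32
  add 195.0.0.0/8 -> H4 at depth 8
  add 81.114.228.32/27 -> H5 at depth 27
  del 195.0.0.0/8 (clear depth 8)
  Q 73.83.0.124: descend 0100100101010011 ; hops seen [H0,H2,H0] ; pick H0
  del 64.0.0.0/4 (clear depth 4)
  add 195.168.0.0/16 -> H2 at depth 16
  del 195.168.0.0/16 (clear depth 16)
  Q 81.114.228.39: descend 010100010111001011100100001 ; hops seen [H0,H5] ; pick H5
  del 81.114.228.49/32 (clear depth 32)
  Q 254.236.50.195: descend 11 ; hops seen [H0] ; pick H0

== LOOKUPS ==
["H4","H3","H4","H0","H2","H0","H5","H0"]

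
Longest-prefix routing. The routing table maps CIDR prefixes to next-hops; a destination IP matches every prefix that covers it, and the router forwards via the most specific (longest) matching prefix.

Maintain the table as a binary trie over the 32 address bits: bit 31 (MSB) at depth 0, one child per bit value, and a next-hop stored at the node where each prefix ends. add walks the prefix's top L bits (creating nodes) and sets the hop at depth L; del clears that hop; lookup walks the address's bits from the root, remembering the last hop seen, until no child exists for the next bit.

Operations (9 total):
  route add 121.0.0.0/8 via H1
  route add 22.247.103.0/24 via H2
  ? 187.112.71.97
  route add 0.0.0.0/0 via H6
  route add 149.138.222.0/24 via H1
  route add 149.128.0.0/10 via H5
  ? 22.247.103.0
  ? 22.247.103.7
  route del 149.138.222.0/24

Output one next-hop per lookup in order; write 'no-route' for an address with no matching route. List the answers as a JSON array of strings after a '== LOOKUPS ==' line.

Trace:
  + 121.0.0.0/8 (H1) depth=8
  + 22.247.103.0/24 (H2) depth=24
  lookup 187.112.71.97: bits ε walk d0:- -> no-route
  + 0.0.0.0/0 (H6) depth=0
  + 149.138.222.0/24 (H1) depth=24
  + 149.128.0.0/10 (H5) depth=10
  lookup 22.247.103.0: bits 000101101111011101100111 walk d0:H6→d1:-→d2:-→d3:-→d4:-→d5:-→d6:-→d7:-→d8:-→d9:-→d10:-→d11:-→d12:-→d13:-→d14:-→d15:-→d16:-→d17:-→d18:-→d19:-→d20:-→d21:-→d22:-→d23:-→d24:H2 -> H2
  lookup 22.247.103.7: bits 000101101111011101100111 walk d0:H6→d1:-→d2:-→d3:-→d4:-→d5:-→d6:-→d7:-→d8:-→d9:-→d10:-→d11:-→d12:-→d13:-→d14:-→d15:-→d16:-→d17:-→d18:-→d19:-→d20:-→d21:-→d22:-→d23:-→d24:H2 -> H2
  del 149.138.222.0/24 (clear depth 24)

== LOOKUPS ==
["no-route","H2","H2"]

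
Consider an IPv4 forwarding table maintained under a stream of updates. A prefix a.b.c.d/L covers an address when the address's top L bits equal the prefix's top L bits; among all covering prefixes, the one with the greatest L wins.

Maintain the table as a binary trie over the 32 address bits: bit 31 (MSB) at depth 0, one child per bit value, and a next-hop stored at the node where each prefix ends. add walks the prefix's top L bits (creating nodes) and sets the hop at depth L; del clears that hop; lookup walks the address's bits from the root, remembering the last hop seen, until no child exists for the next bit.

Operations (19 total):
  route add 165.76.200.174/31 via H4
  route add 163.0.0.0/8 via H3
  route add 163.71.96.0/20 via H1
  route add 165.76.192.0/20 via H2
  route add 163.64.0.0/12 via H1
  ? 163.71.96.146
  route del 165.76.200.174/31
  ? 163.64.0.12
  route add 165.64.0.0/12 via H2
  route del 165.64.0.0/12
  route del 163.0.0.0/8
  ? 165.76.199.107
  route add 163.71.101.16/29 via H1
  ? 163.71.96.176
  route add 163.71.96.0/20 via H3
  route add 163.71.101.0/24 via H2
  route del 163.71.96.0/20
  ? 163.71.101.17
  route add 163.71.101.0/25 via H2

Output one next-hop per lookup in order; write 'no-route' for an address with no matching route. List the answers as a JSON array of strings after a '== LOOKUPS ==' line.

Trace:
  + 165.76.200.174/31 (H4) depth=31
  + 163.0.0.0/8 (H3) depth=8
  + 163.71.96.0/20 (H1) depth=20
  + 165.76.192.0/20 (H2) depth=20
  + 163.64.0.0/12 (H1) depth=12
  lookup 163.71.96.146: bits 10100011010001110110 walk d0:-→d1:-→d2:-→d3:-→d4:-→d5:-→d6:-→d7:-→d8:H3→d9:-→d10:-→d11:-→d12:H1→d13:-→d14:-→d15:-→d16:-→d17:-→d18:-→d19:-→d20:H1 -> H1
  del 165.76.200.174/31 (clear depth 31)
  lookup 163.64.0.12: bits 1010001101000 walk d0:-→d1:-→d2:-→d3:-→d4:-→d5:-→d6:-→d7:-→d8:H3→d9:-→d10:-→d11:-→d12:H1→d13:- -> H1
  + 165.64.0.0/12 (H2) depth=12
  del 165.64.0.0/12 (clear depth 12)
  del 163.0.0.0/8 (clear depth 8)
  lookup 165.76.199.107: bits 10100101010011001100 walk d0:-→d1:-→d2:-→d3:-→d4:-→d5:-→d6:-→d7:-→d8:-→d9:-→d10:-→d11:-→d12:-→d13:-→d14:-→d15:-→d16:-→d17:-→d18:-→d19:-→d20:H2 -> H2
  + 163.71.101.16/29 (H1) depth=29
  lookup 163.71.96.176: bits 101000110100011101100 walk d0:-→d1:-→d2:-→d3:-→d4:-→d5:-→d6:-→d7:-→d8:-→d9:-→d10:-→d11:-→d12:H1→d13:-→d14:-→d15:-→d16:-→d17:-→d18:-→d19:-→d20:H1→d21:- -> H1
  + 163.71.96.0/20 (H3) depth=20
  + 163.71.101.0/24 (H2) depth=24
  del 163.71.96.0/20 (clear depth 20)
  lookup 163.71.101.17: bits 10100011010001110110010100010 walk d0:-→d1:-→d2:-→d3:-→d4:-→d5:-→d6:-→d7:-→d8:-→d9:-→d10:-→d11:-→d12:H1→d13:-→d14:-→d15:-→d16:-→d17:-→d18:-→d19:-→d20:-→d21:-→d22:-→d23:-→d24:H2→d25:-→d26:-→d27:-→d28:-→d29:H1 -> H1
  + 163.71.101.0/25 (H2) depth=25

== LOOKUPS ==
["H1","H1","H2","H1","H1"]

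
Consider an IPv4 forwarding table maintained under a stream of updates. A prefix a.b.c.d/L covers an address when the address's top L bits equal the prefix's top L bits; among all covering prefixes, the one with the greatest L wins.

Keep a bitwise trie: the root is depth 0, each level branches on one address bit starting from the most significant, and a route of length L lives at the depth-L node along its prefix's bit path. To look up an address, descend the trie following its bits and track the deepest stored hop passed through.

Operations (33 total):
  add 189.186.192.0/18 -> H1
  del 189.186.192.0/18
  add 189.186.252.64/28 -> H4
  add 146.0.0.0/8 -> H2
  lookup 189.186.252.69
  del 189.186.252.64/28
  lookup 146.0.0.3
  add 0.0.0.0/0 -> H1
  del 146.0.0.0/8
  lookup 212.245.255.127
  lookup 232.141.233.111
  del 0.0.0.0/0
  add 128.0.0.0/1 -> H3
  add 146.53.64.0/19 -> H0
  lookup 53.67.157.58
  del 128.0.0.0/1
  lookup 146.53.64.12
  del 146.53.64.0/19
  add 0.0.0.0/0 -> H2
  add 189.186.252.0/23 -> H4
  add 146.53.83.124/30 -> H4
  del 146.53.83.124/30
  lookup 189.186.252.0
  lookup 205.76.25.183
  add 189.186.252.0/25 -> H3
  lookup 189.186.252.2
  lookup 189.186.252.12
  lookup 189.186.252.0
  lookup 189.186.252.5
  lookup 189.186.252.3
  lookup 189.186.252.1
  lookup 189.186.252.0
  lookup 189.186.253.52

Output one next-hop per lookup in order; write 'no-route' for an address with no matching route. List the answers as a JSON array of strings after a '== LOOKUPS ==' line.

Trace:
  + 189.186.192.0/18 (H1) depth=18
  - 189.186.192.0/18 clear@18
  + 189.186.252.64/28 (H4) depth=28
  + 146.0.0.0/8 (H2) depth=8
  Q 189.186.252.69: descend 1011110110111010111111000100 ; hops seen [H4] ; pick H4
  - 189.186.252.64/28 clear@28
  Q 146.0.0.3: descend 10010010 ; hops seen [H2] ; pick H2
  + 0.0.0.0/0 (H1) depth=0
  - 146.0.0.0/8 clear@8
  Q 212.245.255.127: descend 1 ; hops seen [H1] ; pick H1
  Q 232.141.233.111: descend 1 ; hops seen [H1] ; pick H1
  - 0.0.0.0/0 clear@0
  + 128.0.0.0/1 (H3) depth=1
  + 146.53.64.0/19 (H0) depth=19
  Q 53.67.157.58: descend ε ; hops seen [∅] ; pick no-route
  - 128.0.0.0/1 clear@1
  Q 146.53.64.12: descend 1001001000110101010 ; hops seen [H0] ; pick H0
  - 146.53.64.0/19 clear@19
  + 0.0.0.0/0 (H2) depth=0
  + 189.186.252.0/23 (H4) depth=23
  + 146.53.83.124/30 (H4) depth=30
  - 146.53.83.124/30 clear@30
  Q 189.186.252.0: descend 1011110110111010111111000 ; hops seen [H2,H4] ; pick H4
  Q 205.76.25.183: descend 1 ; hops seen [H2] ; pick H2
  + 189.186.252.0/25 (H3) depth=25
  Q 189.186.252.2: descend 1011110110111010111111000 ; hops seen [H2,H4,H3] ; pick H3
  Q 189.186.252.12: descend 1011110110111010111111000 ; hops seen [H2,H4,H3] ; pick H3
  Q 189.186.252.0: descend 1011110110111010111111000 ; hops seen [H2,H4,H3] ; pick H3
  Q 189.186.252.5: descend 1011110110111010111111000 ; hops seen [H2,H4,H3] ; pick H3
  Q 189.186.252.3: descend 1011110110111010111111000 ; hops seen [H2,H4,H3] ; pick H3
  Q 189.186.252.1: descend 1011110110111010111111000 ; hops seen [H2,H4,H3] ; pick H3
  Q 189.186.252.0: descend 1011110110111010111111000 ; hops seen [H2,H4,H3] ; pick H3
  Q 189.186.253.52: descend 10111101101110101111110 ; hops seen [H2,H4] ; pick H4

== LOOKUPS ==
["H4","H2","H1","H1","no-route","H0","H4","H2","H3","H3","H3","H3","H3","H3","H3","H4"]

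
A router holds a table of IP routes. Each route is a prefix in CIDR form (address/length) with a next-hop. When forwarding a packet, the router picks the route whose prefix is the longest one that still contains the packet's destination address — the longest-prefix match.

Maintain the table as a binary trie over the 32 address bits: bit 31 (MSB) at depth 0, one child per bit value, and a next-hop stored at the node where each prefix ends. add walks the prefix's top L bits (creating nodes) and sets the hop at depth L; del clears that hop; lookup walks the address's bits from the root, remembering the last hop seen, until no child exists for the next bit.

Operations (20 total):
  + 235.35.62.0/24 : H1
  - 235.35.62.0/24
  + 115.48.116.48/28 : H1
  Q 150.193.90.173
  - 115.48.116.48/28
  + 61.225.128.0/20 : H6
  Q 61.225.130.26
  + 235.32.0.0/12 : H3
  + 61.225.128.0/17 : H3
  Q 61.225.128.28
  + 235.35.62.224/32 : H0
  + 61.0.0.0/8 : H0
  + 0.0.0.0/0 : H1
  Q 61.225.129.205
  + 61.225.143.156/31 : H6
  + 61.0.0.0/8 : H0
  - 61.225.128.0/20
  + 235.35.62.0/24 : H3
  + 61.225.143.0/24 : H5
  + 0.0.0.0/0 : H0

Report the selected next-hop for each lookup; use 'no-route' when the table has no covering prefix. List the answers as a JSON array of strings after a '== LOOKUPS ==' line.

Trace:
  add 235.35.62.0/24 -> H1 at depth 24
  del 235.35.62.0/24 (clear depth 24)
  add 115.48.116.48/28 -> H1 at depth 28
  lookup 150.193.90.173: bits 1 walk d0:-→d1:- -> no-route
  del 115.48.116.48/28 (clear depth 28)
  add 61.225.128.0/20 -> H6 at depth 20
  lookup 61.225.130.26: bits 00111101111000011000 walk d0:-→d1:-→d2:-→d3:-→d4:-→d5:-→d6:-→d7:-→d8:-→d9:-→d10:-→d11:-→d12:-→d13:-→d14:-→d15:-→d16:-→d17:-→d18:-→d19:-→d20:H6 -> H6
  add 235.32.0.0/12 -> H3 at depth 12
  add 61.225.128.0/17 -> H3 at depth 17
  lookup 61.225.128.28: bits 00111101111000011000 walk d0:-→d1:-→d2:-→d3:-→d4:-→d5:-→d6:-→d7:-→d8:-→d9:-→d10:-→d11:-→d12:-→d13:-→d14:-→d15:-→d16:-→d17:H3→d18:-→d19:-→d20:H6 -> H6
  add 235.35.62.224/32 -> H0 at depth 32
  add 61.0.0.0/8 -> H0 at depth 8
  add 0.0.0.0/0 -> H1 at depth 0
  lookup 61.225.129.205: bits 00111101111000011000 walk d0:H1→d1:-→d2:-→d3:-→d4:-→d5:-→d6:-→d7:-→d8:H0→d9:-→d10:-→d11:-→d12:-→d13:-→d14:-→d15:-→d16:-→d17:H3→d18:-→d19:-→d20:H6 -> H6
  add 61.225.143.156/31 -> H6 at depth 31
  add 61.0.0.0/8 -> H0 at depth 8
  del 61.225.128.0/20 (clear depth 20)
  add 235.35.62.0/24 -> H3 at depth 24
  add 61.225.143.0/24 -> H5 at depth 24
  add 0.0.0.0/0 -> H0 at depth 0

== LOOKUPS ==
["no-route","H6","H6","H6"]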